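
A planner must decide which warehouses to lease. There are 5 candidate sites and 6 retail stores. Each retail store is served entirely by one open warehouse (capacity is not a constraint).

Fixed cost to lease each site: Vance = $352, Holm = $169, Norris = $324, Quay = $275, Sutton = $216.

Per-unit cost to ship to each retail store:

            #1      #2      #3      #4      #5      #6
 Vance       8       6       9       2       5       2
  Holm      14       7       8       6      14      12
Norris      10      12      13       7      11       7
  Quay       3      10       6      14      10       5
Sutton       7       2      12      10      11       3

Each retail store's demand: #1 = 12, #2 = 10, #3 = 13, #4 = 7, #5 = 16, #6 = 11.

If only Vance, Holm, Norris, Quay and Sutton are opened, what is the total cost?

Each retail store is assigned to its cheapest site among the open ones.
{Vance, Holm, Norris, Quay, Sutton}: #1→Quay 3·12=36, #2→Sutton 2·10=20, #3→Quay 6·13=78, #4→Vance 2·7=14, #5→Vance 5·16=80, #6→Vance 2·11=22. Service 250; fixed 1336; total 1586.

Total cost: 1586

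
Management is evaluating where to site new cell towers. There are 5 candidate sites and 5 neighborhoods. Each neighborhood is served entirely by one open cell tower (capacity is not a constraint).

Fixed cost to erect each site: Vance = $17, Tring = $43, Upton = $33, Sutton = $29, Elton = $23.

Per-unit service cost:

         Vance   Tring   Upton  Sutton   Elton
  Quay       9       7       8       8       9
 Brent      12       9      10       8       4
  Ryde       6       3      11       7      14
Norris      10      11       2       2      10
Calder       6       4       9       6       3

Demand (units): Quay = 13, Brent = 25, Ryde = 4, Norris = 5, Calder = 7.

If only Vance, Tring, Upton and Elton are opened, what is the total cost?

Each neighborhood is assigned to its cheapest site among the open ones.
{Vance, Tring, Upton, Elton}: Quay→Tring 7·13=91, Brent→Elton 4·25=100, Ryde→Tring 3·4=12, Norris→Upton 2·5=10, Calder→Elton 3·7=21. Service 234; fixed 116; total 350.

Total cost: 350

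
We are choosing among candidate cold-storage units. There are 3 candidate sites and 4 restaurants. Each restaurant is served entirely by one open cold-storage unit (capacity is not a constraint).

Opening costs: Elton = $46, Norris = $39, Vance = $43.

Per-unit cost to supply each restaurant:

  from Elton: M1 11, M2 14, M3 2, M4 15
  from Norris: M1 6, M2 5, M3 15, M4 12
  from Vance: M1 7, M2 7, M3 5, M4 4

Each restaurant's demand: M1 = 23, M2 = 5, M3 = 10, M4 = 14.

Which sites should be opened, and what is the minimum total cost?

For any fixed open set, each restaurant goes to its cheapest open site; total = fixed + service.
{Vance}: M1→Vance 7·23=161, M2→Vance 7·5=35, M3→Vance 5·10=50, M4→Vance 4·14=56. Service 302; fixed 43; total 345.
{Norris, Vance}: service 269 + fixed 82 = 351
{Elton, Vance}: M1→Vance 7·23=161, M2→Vance 7·5=35, M3→Elton 2·10=20, M4→Vance 4·14=56. Service 272; fixed 89; total 361.
{Elton, Norris, Vance}: service 239 + fixed 128 = 367
No other subset beats 345.

Open Vance only; minimum total cost 345.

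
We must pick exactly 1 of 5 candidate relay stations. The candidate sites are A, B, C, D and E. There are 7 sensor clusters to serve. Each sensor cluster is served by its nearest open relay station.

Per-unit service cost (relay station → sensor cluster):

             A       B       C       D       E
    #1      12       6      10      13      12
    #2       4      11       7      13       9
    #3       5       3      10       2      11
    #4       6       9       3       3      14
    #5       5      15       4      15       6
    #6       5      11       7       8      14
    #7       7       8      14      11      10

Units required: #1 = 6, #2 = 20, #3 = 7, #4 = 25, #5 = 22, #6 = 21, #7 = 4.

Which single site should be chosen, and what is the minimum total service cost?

With exactly 1 open, each sensor cluster uses its cheapest among the chosen.
{A}: #1→A 12·6=72, #2→A 4·20=80, #3→A 5·7=35, #4→A 6·25=150, #5→A 5·22=110, #6→A 5·21=105, #7→A 7·4=28. Service cost 580.
{C}: service cost 636
{D}: service cost 969
Among all 5 size-1 choices, {A} is lowest.

Choose A only; total service cost 580.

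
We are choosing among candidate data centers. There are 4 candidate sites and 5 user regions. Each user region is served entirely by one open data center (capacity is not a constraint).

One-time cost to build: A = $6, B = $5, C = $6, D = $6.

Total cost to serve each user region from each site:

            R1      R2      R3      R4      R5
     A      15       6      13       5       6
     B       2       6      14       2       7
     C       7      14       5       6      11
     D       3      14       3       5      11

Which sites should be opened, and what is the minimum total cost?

For any fixed open set, each user region goes to its cheapest open site; total = fixed + service.
{B, D}: R1→B 2, R2→B 6, R3→D 3, R4→B 2, R5→B 7. Service 20; fixed 11; total 31.
{B, C}: service 22 + fixed 11 = 33
{A, D}: R1→D 3, R2→A 6, R3→D 3, R4→A 5, R5→A 6. Service 23; fixed 12; total 35.
{A, B, C, D}: R1→B 2, R2→A 6, R3→D 3, R4→B 2, R5→A 6. Service 19; fixed 23; total 42.
No other subset beats 31.

Open B and D; minimum total cost 31.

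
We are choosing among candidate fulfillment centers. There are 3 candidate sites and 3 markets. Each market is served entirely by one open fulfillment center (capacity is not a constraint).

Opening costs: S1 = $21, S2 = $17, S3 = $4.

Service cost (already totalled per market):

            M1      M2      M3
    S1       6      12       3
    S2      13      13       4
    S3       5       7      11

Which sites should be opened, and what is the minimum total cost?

Open S3 only; minimum total cost 27.

For any fixed open set, each market goes to its cheapest open site; total = fixed + service.
{S3}: M1→S3 5, M2→S3 7, M3→S3 11. Service 23; fixed 4; total 27.
{S2, S3}: service 16 + fixed 21 = 37
{S1, S3}: service 15 + fixed 25 = 40
{S1, S2, S3}: M1→S3 5, M2→S3 7, M3→S1 3. Service 15; fixed 42; total 57.
No other subset beats 27.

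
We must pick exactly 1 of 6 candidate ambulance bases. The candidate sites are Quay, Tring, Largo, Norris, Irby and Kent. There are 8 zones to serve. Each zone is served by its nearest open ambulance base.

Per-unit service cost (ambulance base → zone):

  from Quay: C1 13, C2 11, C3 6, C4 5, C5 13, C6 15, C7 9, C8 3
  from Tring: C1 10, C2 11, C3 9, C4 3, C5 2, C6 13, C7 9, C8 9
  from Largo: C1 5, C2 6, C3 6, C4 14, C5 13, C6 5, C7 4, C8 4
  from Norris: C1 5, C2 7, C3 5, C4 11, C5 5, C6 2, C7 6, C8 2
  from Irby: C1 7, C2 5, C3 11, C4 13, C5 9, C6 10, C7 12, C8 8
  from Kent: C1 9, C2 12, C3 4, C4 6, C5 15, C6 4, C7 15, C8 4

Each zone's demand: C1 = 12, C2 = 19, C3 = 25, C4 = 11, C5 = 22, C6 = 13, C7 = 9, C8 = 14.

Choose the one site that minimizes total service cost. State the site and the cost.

Choose Norris only; total service cost 657.

With exactly 1 open, each zone uses its cheapest among the chosen.
{Norris}: C1→Norris 5·12=60, C2→Norris 7·19=133, C3→Norris 5·25=125, C4→Norris 11·11=121, C5→Norris 5·22=110, C6→Norris 2·13=26, C7→Norris 6·9=54, C8→Norris 2·14=28. Service cost 657.
{Largo}: service cost 921
{Tring}: service cost 1007
Among all 6 size-1 choices, {Norris} is lowest.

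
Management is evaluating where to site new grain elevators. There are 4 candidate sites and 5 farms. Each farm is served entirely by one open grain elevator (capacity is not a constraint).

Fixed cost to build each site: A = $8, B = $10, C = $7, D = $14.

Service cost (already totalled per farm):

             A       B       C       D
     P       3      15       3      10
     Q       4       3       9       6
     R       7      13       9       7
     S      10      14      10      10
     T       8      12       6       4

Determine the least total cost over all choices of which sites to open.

For any fixed open set, each farm goes to its cheapest open site; total = fixed + service.
{A}: P→A 3, Q→A 4, R→A 7, S→A 10, T→A 8. Service 32; fixed 8; total 40.
{C}: service 37 + fixed 7 = 44
{A, C}: service 30 + fixed 15 = 45
{A, B, C, D}: service 27 + fixed 39 = 66
No other subset beats 40.

Minimum total cost: 40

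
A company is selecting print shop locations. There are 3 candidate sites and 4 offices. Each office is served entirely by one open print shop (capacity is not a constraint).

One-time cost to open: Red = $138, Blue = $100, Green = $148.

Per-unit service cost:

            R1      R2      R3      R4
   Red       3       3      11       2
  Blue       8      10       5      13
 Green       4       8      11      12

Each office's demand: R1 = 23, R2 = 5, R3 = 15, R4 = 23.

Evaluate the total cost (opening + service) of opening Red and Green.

Each office is assigned to its cheapest site among the open ones.
{Red, Green}: R1→Red 3·23=69, R2→Red 3·5=15, R3→Red 11·15=165, R4→Red 2·23=46. Service 295; fixed 286; total 581.

Total cost: 581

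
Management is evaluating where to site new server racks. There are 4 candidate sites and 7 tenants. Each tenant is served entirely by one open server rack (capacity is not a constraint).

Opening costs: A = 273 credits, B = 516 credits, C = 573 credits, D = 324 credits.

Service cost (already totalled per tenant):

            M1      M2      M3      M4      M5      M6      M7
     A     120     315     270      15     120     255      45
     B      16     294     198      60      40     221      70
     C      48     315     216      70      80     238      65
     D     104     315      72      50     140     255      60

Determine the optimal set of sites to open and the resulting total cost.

Open D only; minimum total cost 1320.

For any fixed open set, each tenant goes to its cheapest open site; total = fixed + service.
{D}: M1→D 104, M2→D 315, M3→D 72, M4→D 50, M5→D 140, M6→D 255, M7→D 60. Service 996; fixed 324; total 1320.
{A}: service 1140 + fixed 273 = 1413
{B}: M1→B 16, M2→B 294, M3→B 198, M4→B 60, M5→B 40, M6→B 221, M7→B 70. Service 899; fixed 516; total 1415.
{A, B, C, D}: service 703 + fixed 1686 = 2389
No other subset beats 1320.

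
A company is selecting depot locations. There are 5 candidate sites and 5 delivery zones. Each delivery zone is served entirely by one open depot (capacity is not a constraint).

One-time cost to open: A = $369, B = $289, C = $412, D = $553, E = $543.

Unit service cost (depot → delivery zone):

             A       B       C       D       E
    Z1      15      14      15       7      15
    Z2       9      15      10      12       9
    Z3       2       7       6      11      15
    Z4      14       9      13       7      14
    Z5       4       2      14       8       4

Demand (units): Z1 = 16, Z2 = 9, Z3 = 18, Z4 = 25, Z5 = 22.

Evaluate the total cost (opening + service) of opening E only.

Each delivery zone is assigned to its cheapest site among the open ones.
{E}: Z1→E 15·16=240, Z2→E 9·9=81, Z3→E 15·18=270, Z4→E 14·25=350, Z5→E 4·22=88. Service 1029; fixed 543; total 1572.

Total cost: 1572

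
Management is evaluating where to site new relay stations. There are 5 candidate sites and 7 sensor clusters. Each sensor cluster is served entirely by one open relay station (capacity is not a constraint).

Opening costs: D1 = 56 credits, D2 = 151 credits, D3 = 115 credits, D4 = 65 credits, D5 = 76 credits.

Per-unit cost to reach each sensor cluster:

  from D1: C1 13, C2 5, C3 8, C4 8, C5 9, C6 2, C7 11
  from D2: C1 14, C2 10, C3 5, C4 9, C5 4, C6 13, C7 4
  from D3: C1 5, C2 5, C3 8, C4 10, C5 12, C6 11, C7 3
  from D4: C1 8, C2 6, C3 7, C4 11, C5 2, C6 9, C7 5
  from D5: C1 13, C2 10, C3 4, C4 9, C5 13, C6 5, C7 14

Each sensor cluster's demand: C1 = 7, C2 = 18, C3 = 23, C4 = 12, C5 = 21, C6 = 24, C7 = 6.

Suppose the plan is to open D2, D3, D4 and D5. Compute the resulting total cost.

Each sensor cluster is assigned to its cheapest site among the open ones.
{D2, D3, D4, D5}: C1→D3 5·7=35, C2→D3 5·18=90, C3→D5 4·23=92, C4→D2 9·12=108, C5→D4 2·21=42, C6→D5 5·24=120, C7→D3 3·6=18. Service 505; fixed 407; total 912.

Total cost: 912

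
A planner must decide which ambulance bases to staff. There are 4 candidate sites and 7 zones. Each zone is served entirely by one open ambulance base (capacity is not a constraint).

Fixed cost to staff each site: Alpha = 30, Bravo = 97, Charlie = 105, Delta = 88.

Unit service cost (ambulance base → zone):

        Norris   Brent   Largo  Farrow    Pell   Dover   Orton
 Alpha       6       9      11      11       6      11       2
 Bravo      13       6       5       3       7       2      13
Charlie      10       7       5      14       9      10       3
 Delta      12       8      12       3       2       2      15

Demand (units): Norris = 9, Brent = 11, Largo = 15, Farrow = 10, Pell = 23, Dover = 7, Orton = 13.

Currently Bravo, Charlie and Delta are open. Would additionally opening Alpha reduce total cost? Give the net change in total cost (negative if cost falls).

Current service cost with {Bravo, Charlie, Delta}: 360.
Adding Alpha: each zone re-picks its cheapest; new service cost 311, saving 49.
Extra fixed cost: 30. Net change = 30 − 49 = -19.
(Totals: 650 → 631.)

Yes — net change −19 (cost falls by 19).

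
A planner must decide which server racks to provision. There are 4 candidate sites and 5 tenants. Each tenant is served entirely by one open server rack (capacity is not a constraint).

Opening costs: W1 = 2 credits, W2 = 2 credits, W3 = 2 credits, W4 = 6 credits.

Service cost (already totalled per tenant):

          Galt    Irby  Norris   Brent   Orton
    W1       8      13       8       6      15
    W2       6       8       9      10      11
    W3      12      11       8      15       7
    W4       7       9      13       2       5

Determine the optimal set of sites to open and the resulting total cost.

For any fixed open set, each tenant goes to its cheapest open site; total = fixed + service.
{W2, W4}: Galt→W2 6, Irby→W2 8, Norris→W2 9, Brent→W4 2, Orton→W4 5. Service 30; fixed 8; total 38.
{W1, W2, W4}: Galt→W2 6, Irby→W2 8, Norris→W1 8, Brent→W4 2, Orton→W4 5. Service 29; fixed 10; total 39.
{W1, W4}: service 31 + fixed 8 = 39
{W1, W2, W3, W4}: service 29 + fixed 12 = 41
(All 15 nonempty subsets were checked; W2 and W4 is lowest.)

Open W2 and W4; minimum total cost 38.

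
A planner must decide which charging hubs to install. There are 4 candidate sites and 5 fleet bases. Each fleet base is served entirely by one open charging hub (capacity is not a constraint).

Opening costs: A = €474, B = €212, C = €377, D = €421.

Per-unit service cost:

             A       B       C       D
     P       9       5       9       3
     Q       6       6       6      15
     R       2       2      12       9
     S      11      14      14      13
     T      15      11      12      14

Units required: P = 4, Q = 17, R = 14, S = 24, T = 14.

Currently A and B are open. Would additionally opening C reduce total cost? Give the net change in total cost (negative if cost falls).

Current service cost with {A, B}: 568.
Adding C: each fleet base re-picks its cheapest; new service cost 568, saving 0.
Extra fixed cost: 377. Net change = 377 − 0 = 377.
(Totals: 1254 → 1631.)

No — net change +377 (cost rises by 377).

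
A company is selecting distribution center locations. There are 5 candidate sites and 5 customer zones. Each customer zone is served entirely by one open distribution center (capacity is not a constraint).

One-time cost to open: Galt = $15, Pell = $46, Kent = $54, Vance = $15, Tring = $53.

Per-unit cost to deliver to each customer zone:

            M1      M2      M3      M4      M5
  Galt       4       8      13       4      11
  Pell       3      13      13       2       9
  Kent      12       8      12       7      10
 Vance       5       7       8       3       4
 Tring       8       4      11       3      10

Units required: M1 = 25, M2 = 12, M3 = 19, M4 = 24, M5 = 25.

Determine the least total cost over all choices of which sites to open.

For any fixed open set, each customer zone goes to its cheapest open site; total = fixed + service.
{Pell, Vance}: M1→Pell 3·25=75, M2→Vance 7·12=84, M3→Vance 8·19=152, M4→Pell 2·24=48, M5→Vance 4·25=100. Service 459; fixed 61; total 520.
{Galt, Pell, Vance}: M1→Pell 3·25=75, M2→Vance 7·12=84, M3→Vance 8·19=152, M4→Pell 2·24=48, M5→Vance 4·25=100. Service 459; fixed 76; total 535.
{Pell, Vance, Tring}: M1→Pell 3·25=75, M2→Tring 4·12=48, M3→Vance 8·19=152, M4→Pell 2·24=48, M5→Vance 4·25=100. Service 423; fixed 114; total 537.
{Galt, Pell, Kent, Vance, Tring}: service 423 + fixed 183 = 606
No other subset beats 520.

Minimum total cost: 520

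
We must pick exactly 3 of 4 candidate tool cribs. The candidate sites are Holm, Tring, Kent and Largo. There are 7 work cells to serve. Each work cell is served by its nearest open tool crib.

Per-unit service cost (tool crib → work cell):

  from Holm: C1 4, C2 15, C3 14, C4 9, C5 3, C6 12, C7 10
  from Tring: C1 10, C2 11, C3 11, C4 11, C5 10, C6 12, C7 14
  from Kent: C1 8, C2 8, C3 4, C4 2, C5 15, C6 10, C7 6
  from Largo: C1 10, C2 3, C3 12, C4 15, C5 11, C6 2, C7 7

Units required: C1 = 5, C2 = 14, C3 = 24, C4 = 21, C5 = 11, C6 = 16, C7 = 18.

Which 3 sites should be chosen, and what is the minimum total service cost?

With exactly 3 open, each work cell uses its cheapest among the chosen.
{Holm, Kent, Largo}: C1→Holm 4·5=20, C2→Largo 3·14=42, C3→Kent 4·24=96, C4→Kent 2·21=42, C5→Holm 3·11=33, C6→Largo 2·16=32, C7→Kent 6·18=108. Service cost 373.
{Tring, Kent, Largo}: service cost 470
{Holm, Tring, Kent}: service cost 571
Among all 4 size-3 choices, {Holm, Kent, Largo} is lowest.

Choose Holm, Kent and Largo; total service cost 373.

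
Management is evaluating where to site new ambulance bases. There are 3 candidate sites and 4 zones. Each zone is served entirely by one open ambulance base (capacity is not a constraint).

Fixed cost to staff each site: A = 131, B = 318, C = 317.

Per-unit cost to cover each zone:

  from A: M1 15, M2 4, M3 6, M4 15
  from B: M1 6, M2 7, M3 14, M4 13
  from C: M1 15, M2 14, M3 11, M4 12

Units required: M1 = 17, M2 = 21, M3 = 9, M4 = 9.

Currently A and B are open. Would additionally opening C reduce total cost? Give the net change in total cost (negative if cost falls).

Current service cost with {A, B}: 357.
Adding C: each zone re-picks its cheapest; new service cost 348, saving 9.
Extra fixed cost: 317. Net change = 317 − 9 = 308.
(Totals: 806 → 1114.)

No — net change +308 (cost rises by 308).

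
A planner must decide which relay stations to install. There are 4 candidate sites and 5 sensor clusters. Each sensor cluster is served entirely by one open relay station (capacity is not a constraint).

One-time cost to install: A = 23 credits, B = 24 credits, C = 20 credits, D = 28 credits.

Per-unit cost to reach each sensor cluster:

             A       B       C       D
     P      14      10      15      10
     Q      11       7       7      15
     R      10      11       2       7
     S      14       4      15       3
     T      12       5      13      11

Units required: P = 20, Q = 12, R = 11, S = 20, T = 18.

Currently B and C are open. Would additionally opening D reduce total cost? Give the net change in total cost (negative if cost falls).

No — net change +8 (cost rises by 8).

Current service cost with {B, C}: 476.
Adding D: each sensor cluster re-picks its cheapest; new service cost 456, saving 20.
Extra fixed cost: 28. Net change = 28 − 20 = 8.
(Totals: 520 → 528.)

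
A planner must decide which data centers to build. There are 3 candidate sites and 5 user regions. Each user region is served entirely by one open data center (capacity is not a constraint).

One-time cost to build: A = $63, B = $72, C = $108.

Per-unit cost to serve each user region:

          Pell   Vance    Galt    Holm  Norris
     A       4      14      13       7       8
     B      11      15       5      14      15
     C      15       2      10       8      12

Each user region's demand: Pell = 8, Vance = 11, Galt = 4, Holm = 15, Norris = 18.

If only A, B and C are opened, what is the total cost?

Each user region is assigned to its cheapest site among the open ones.
{A, B, C}: Pell→A 4·8=32, Vance→C 2·11=22, Galt→B 5·4=20, Holm→A 7·15=105, Norris→A 8·18=144. Service 323; fixed 243; total 566.

Total cost: 566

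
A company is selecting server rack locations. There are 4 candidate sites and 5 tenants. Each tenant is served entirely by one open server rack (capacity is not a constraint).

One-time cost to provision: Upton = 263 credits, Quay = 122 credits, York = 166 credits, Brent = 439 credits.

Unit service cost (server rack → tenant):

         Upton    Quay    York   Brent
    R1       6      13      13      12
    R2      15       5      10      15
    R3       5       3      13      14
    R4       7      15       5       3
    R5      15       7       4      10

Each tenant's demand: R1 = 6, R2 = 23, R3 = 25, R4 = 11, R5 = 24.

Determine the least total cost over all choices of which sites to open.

For any fixed open set, each tenant goes to its cheapest open site; total = fixed + service.
{Quay, York}: R1→Quay 13·6=78, R2→Quay 5·23=115, R3→Quay 3·25=75, R4→York 5·11=55, R5→York 4·24=96. Service 419; fixed 288; total 707.
{Quay}: service 601 + fixed 122 = 723
{Upton, Quay}: service 471 + fixed 385 = 856
{Upton, Quay, York, Brent}: R1→Upton 6·6=36, R2→Quay 5·23=115, R3→Quay 3·25=75, R4→Brent 3·11=33, R5→York 4·24=96. Service 355; fixed 990; total 1345.
No other subset beats 707.

Minimum total cost: 707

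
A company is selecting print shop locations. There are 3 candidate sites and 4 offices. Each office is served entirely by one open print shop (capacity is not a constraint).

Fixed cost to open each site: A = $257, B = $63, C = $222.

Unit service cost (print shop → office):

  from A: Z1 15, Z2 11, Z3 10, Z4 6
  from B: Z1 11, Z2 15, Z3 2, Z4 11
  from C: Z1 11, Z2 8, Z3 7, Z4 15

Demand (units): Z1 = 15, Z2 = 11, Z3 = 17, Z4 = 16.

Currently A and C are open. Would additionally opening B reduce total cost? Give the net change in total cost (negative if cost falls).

Yes — net change −22 (cost falls by 22).

Current service cost with {A, C}: 468.
Adding B: each office re-picks its cheapest; new service cost 383, saving 85.
Extra fixed cost: 63. Net change = 63 − 85 = -22.
(Totals: 947 → 925.)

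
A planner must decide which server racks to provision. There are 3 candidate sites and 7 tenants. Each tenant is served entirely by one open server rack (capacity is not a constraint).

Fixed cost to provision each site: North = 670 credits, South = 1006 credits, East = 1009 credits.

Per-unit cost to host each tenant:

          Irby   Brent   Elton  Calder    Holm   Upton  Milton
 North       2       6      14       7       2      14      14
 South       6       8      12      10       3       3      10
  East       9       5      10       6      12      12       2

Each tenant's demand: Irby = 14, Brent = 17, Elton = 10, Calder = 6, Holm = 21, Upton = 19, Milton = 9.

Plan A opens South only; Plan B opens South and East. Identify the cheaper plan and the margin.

Plan A: {South}: Irby→South 6·14=84, Brent→South 8·17=136, Elton→South 12·10=120, Calder→South 10·6=60, Holm→South 3·21=63, Upton→South 3·19=57, Milton→South 10·9=90. Service 610; fixed 1006; total 1616.
Plan B: {South, East}: Irby→South 6·14=84, Brent→East 5·17=85, Elton→East 10·10=100, Calder→East 6·6=36, Holm→South 3·21=63, Upton→South 3·19=57, Milton→East 2·9=18. Service 443; fixed 2015; total 2458.
Difference: |1616 − 2458| = 842.

Plan A is cheaper by 842.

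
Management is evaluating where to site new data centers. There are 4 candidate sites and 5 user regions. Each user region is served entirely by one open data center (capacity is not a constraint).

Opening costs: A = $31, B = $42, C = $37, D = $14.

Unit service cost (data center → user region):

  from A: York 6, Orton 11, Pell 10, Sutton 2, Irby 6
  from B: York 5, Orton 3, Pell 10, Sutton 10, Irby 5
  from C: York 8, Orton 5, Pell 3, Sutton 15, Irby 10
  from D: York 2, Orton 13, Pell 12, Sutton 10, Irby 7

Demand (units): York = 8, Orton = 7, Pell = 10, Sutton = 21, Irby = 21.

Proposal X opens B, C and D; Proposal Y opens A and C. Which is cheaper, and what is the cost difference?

Proposal X: {B, C, D}: York→D 2·8=16, Orton→B 3·7=21, Pell→C 3·10=30, Sutton→B 10·21=210, Irby→B 5·21=105. Service 382; fixed 93; total 475.
Proposal Y: {A, C}: York→A 6·8=48, Orton→C 5·7=35, Pell→C 3·10=30, Sutton→A 2·21=42, Irby→A 6·21=126. Service 281; fixed 68; total 349.
Difference: |475 − 349| = 126.

Proposal Y is cheaper by 126.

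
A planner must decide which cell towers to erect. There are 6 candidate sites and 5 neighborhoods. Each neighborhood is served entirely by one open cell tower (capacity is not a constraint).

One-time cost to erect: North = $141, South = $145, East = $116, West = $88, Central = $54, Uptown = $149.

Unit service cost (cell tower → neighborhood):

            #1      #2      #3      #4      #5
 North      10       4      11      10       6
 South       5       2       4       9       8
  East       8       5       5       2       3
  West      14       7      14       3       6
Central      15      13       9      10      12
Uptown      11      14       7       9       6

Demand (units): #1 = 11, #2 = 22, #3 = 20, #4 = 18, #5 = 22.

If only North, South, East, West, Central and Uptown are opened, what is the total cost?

Each neighborhood is assigned to its cheapest site among the open ones.
{North, South, East, West, Central, Uptown}: #1→South 5·11=55, #2→South 2·22=44, #3→South 4·20=80, #4→East 2·18=36, #5→East 3·22=66. Service 281; fixed 693; total 974.

Total cost: 974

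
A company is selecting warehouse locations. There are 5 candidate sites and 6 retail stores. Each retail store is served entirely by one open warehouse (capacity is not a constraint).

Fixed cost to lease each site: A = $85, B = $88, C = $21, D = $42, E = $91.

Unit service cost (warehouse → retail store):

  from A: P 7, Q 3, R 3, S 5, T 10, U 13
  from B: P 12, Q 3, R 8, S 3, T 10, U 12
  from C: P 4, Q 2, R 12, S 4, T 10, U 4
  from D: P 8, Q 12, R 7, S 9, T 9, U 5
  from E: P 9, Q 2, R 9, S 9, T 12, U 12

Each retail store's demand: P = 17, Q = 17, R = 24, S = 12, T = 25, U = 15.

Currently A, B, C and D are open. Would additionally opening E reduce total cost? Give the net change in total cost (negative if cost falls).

Current service cost with {A, B, C, D}: 495.
Adding E: each retail store re-picks its cheapest; new service cost 495, saving 0.
Extra fixed cost: 91. Net change = 91 − 0 = 91.
(Totals: 731 → 822.)

No — net change +91 (cost rises by 91).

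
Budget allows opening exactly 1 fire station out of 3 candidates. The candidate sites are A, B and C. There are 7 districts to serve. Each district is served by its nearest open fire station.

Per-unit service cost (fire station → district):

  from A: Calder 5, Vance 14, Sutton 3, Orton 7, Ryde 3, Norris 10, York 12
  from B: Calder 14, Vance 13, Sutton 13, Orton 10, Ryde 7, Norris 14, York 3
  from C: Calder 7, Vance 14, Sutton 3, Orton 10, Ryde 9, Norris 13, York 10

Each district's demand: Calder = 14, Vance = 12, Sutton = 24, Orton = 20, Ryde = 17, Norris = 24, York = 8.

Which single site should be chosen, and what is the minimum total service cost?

With exactly 1 open, each district uses its cheapest among the chosen.
{A}: Calder→A 5·14=70, Vance→A 14·12=168, Sutton→A 3·24=72, Orton→A 7·20=140, Ryde→A 3·17=51, Norris→A 10·24=240, York→A 12·8=96. Service cost 837.
{C}: service cost 1083
{B}: service cost 1343
Among all 3 size-1 choices, {A} is lowest.

Choose A only; total service cost 837.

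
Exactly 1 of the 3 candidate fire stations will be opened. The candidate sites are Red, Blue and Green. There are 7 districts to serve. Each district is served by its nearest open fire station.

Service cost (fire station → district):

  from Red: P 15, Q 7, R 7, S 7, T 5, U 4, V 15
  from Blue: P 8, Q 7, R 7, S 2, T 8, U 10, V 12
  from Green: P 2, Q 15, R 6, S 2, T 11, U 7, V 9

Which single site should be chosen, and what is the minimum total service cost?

With exactly 1 open, each district uses its cheapest among the chosen.
{Green}: P→Green 2, Q→Green 15, R→Green 6, S→Green 2, T→Green 11, U→Green 7, V→Green 9. Service cost 52.
{Blue}: service cost 54
{Red}: service cost 60
Among all 3 size-1 choices, {Green} is lowest.

Choose Green only; total service cost 52.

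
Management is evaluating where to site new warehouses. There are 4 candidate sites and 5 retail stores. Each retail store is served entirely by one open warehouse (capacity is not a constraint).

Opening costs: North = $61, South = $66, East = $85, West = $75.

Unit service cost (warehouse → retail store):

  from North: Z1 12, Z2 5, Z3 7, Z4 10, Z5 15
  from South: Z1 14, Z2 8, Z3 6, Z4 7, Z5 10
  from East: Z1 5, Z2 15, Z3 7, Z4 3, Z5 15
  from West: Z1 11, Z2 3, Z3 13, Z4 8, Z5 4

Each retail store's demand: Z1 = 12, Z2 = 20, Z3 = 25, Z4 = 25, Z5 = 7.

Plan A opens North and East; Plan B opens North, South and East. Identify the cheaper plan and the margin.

Plan A: {North, East}: Z1→East 5·12=60, Z2→North 5·20=100, Z3→North 7·25=175, Z4→East 3·25=75, Z5→North 15·7=105. Service 515; fixed 146; total 661.
Plan B: {North, South, East}: Z1→East 5·12=60, Z2→North 5·20=100, Z3→South 6·25=150, Z4→East 3·25=75, Z5→South 10·7=70. Service 455; fixed 212; total 667.
Difference: |661 − 667| = 6.

Plan A is cheaper by 6.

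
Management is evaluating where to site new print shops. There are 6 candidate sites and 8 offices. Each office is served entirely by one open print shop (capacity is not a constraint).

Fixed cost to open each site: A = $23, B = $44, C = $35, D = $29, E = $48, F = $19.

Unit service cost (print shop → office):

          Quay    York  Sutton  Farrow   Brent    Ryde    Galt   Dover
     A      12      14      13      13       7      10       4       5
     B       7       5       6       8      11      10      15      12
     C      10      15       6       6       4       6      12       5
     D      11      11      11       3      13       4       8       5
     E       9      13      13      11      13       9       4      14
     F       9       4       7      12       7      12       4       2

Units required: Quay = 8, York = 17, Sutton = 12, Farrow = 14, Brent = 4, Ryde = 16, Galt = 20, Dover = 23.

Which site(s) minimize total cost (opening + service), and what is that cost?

Open D and F; minimum total cost 532.

For any fixed open set, each office goes to its cheapest open site; total = fixed + service.
{D, F}: Quay→F 9·8=72, York→F 4·17=68, Sutton→F 7·12=84, Farrow→D 3·14=42, Brent→F 7·4=28, Ryde→D 4·16=64, Galt→F 4·20=80, Dover→F 2·23=46. Service 484; fixed 48; total 532.
{C, D, F}: service 460 + fixed 83 = 543
{B, D, F}: Quay→B 7·8=56, York→F 4·17=68, Sutton→B 6·12=72, Farrow→D 3·14=42, Brent→F 7·4=28, Ryde→D 4·16=64, Galt→F 4·20=80, Dover→F 2·23=46. Service 456; fixed 92; total 548.
{A, B, C, D, E, F}: service 444 + fixed 198 = 642
No other subset beats 532.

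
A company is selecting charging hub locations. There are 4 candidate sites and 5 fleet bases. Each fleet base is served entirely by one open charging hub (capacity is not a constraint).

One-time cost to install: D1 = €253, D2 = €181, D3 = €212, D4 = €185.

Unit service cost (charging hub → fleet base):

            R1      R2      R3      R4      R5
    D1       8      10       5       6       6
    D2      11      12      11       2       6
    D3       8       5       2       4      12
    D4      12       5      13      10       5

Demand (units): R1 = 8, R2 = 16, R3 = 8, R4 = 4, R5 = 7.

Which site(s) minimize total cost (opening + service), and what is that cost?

Open D3 only; minimum total cost 472.

For any fixed open set, each fleet base goes to its cheapest open site; total = fixed + service.
{D3}: R1→D3 8·8=64, R2→D3 5·16=80, R3→D3 2·8=16, R4→D3 4·4=16, R5→D3 12·7=84. Service 260; fixed 212; total 472.
{D4}: service 355 + fixed 185 = 540
{D1}: service 330 + fixed 253 = 583
{D1, D2, D3, D4}: R1→D1 8·8=64, R2→D3 5·16=80, R3→D3 2·8=16, R4→D2 2·4=8, R5→D4 5·7=35. Service 203; fixed 831; total 1034.
No other subset beats 472.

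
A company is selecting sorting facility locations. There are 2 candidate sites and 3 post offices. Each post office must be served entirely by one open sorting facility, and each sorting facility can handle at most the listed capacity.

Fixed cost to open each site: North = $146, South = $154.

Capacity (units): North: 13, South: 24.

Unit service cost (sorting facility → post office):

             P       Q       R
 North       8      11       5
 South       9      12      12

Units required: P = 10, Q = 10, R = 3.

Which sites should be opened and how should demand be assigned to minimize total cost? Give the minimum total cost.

Minimum total cost: 400

Open {South}: P→South 9·10=90, Q→South 12·10=120, R→South 12·3=36.
Loads: South carries 23/24. Service 246; fixed 154; total 400.
Next best feasible plan costs 515.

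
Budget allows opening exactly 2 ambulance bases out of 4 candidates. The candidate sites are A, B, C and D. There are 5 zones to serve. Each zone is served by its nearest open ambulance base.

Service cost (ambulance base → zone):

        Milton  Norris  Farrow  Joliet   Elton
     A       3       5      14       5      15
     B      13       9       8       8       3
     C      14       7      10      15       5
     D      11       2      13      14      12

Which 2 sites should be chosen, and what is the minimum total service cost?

Choose A and B; total service cost 24.

With exactly 2 open, each zone uses its cheapest among the chosen.
{A, B}: Milton→A 3, Norris→A 5, Farrow→B 8, Joliet→A 5, Elton→B 3. Service cost 24.
{A, C}: service cost 28
{B, D}: service cost 32
Among all 6 size-2 choices, {A, B} is lowest.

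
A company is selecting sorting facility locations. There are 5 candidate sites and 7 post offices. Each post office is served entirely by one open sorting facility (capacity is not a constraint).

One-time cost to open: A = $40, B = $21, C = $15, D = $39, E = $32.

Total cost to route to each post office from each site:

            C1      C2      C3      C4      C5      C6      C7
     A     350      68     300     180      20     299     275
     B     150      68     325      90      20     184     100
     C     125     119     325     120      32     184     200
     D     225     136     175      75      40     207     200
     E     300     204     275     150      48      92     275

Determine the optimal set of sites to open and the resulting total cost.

Open B, C, D and E; minimum total cost 762.

For any fixed open set, each post office goes to its cheapest open site; total = fixed + service.
{B, C, D, E}: C1→C 125, C2→B 68, C3→D 175, C4→D 75, C5→B 20, C6→E 92, C7→B 100. Service 655; fixed 107; total 762.
{B, D, E}: C1→B 150, C2→B 68, C3→D 175, C4→D 75, C5→B 20, C6→E 92, C7→B 100. Service 680; fixed 92; total 772.
{A, B, C, D, E}: C1→C 125, C2→A 68, C3→D 175, C4→D 75, C5→A 20, C6→E 92, C7→B 100. Service 655; fixed 147; total 802.
{C}: C1→C 125, C2→C 119, C3→C 325, C4→C 120, C5→C 32, C6→C 184, C7→C 200. Service 1105; fixed 15; total 1120.
No other subset beats 762.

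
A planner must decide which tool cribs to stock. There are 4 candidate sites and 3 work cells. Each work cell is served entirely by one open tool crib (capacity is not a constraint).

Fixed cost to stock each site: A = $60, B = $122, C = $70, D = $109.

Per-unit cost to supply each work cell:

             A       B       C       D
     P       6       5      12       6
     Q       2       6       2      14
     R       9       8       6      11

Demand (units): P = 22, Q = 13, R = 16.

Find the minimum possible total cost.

For any fixed open set, each work cell goes to its cheapest open site; total = fixed + service.
{A}: P→A 6·22=132, Q→A 2·13=26, R→A 9·16=144. Service 302; fixed 60; total 362.
{A, C}: P→A 6·22=132, Q→A 2·13=26, R→C 6·16=96. Service 254; fixed 130; total 384.
{B, C}: P→B 5·22=110, Q→C 2·13=26, R→C 6·16=96. Service 232; fixed 192; total 424.
{A, B, C, D}: P→B 5·22=110, Q→A 2·13=26, R→C 6·16=96. Service 232; fixed 361; total 593.
No other subset beats 362.

Minimum total cost: 362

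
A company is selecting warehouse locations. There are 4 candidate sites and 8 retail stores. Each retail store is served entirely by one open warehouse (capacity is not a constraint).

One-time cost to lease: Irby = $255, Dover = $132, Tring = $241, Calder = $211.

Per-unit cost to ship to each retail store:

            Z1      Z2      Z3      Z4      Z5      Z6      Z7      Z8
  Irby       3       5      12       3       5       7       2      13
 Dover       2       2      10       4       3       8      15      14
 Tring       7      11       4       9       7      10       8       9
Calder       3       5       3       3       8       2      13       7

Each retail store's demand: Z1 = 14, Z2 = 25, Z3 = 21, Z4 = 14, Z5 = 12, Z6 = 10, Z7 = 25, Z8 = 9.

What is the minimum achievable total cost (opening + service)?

For any fixed open set, each retail store goes to its cheapest open site; total = fixed + service.
{Irby, Calder}: Z1→Irby 3·14=42, Z2→Irby 5·25=125, Z3→Calder 3·21=63, Z4→Irby 3·14=42, Z5→Irby 5·12=60, Z6→Calder 2·10=20, Z7→Irby 2·25=50, Z8→Calder 7·9=63. Service 465; fixed 466; total 931.
{Irby, Dover, Calder}: Z1→Dover 2·14=28, Z2→Dover 2·25=50, Z3→Calder 3·21=63, Z4→Irby 3·14=42, Z5→Dover 3·12=36, Z6→Calder 2·10=20, Z7→Irby 2·25=50, Z8→Calder 7·9=63. Service 352; fixed 598; total 950.
{Dover, Calder}: Z1→Dover 2·14=28, Z2→Dover 2·25=50, Z3→Calder 3·21=63, Z4→Calder 3·14=42, Z5→Dover 3·12=36, Z6→Calder 2·10=20, Z7→Calder 13·25=325, Z8→Calder 7·9=63. Service 627; fixed 343; total 970.
{Irby, Dover, Tring, Calder}: Z1→Dover 2·14=28, Z2→Dover 2·25=50, Z3→Calder 3·21=63, Z4→Irby 3·14=42, Z5→Dover 3·12=36, Z6→Calder 2·10=20, Z7→Irby 2·25=50, Z8→Calder 7·9=63. Service 352; fixed 839; total 1191.
(All 15 nonempty subsets were checked; Irby and Calder is lowest.)

Minimum total cost: 931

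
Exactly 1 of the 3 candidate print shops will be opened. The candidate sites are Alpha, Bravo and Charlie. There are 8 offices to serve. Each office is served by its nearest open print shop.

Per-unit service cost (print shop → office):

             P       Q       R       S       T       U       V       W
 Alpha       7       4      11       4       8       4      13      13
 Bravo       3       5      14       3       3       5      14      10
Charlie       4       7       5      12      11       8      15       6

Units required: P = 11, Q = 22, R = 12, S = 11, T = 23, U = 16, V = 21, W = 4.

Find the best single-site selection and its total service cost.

Choose Bravo only; total service cost 827.

With exactly 1 open, each office uses its cheapest among the chosen.
{Bravo}: P→Bravo 3·11=33, Q→Bravo 5·22=110, R→Bravo 14·12=168, S→Bravo 3·11=33, T→Bravo 3·23=69, U→Bravo 5·16=80, V→Bravo 14·21=294, W→Bravo 10·4=40. Service cost 827.
{Alpha}: service cost 914
{Charlie}: service cost 1110
Among all 3 size-1 choices, {Bravo} is lowest.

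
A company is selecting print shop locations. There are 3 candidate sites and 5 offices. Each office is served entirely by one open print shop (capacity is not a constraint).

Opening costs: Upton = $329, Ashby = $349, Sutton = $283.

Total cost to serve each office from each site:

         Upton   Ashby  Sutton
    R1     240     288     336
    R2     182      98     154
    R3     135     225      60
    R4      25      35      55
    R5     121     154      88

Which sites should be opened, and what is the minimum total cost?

For any fixed open set, each office goes to its cheapest open site; total = fixed + service.
{Sutton}: R1→Sutton 336, R2→Sutton 154, R3→Sutton 60, R4→Sutton 55, R5→Sutton 88. Service 693; fixed 283; total 976.
{Upton}: R1→Upton 240, R2→Upton 182, R3→Upton 135, R4→Upton 25, R5→Upton 121. Service 703; fixed 329; total 1032.
{Ashby}: service 800 + fixed 349 = 1149
{Upton, Ashby, Sutton}: service 511 + fixed 961 = 1472
No other subset beats 976.

Open Sutton only; minimum total cost 976.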